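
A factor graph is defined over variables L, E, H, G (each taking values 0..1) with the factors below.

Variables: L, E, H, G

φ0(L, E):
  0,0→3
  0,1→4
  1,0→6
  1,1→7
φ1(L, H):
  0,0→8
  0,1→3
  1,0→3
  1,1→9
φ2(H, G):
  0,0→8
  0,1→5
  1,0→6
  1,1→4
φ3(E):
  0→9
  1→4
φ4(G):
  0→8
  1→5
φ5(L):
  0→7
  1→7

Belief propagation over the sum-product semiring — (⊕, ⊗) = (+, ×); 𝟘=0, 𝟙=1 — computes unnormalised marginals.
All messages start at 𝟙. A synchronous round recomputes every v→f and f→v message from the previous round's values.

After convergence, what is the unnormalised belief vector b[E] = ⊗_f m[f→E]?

b[E] = [505386, 274876]

init: all messages = 𝟙 over 2 values
r1 m[φ0→L] = [7, 13]
r1 m[φ0→E] = [9, 11]
r1 m[φ1→L] = [11, 12]
r1 m[φ1→H] = [11, 12]
r1 m[φ2→H] = [13, 10]
r1 m[φ2→G] = [14, 9]
r1 m[φ3→E] = [9, 4]
r1 m[φ4→G] = [8, 5]
r1 m[φ5→L] = [7, 7]
r1 m[L→φ0] = [1, 1]
r1 m[L→φ1] = [1, 1]
r1 m[L→φ5] = [1, 1]
r1 m[E→φ0] = [1, 1]
r1 m[E→φ3] = [1, 1]
r1 m[H→φ1] = [1, 1]
r1 m[H→φ2] = [1, 1]
r1 m[G→φ2] = [1, 1]
r1 m[G→φ4] = [1, 1]
r2 m[φ0→L] = [7, 13]
r2 m[φ0→E] = [9, 11]
r2 m[φ1→L] = [11, 12]
r2 m[φ1→H] = [11, 12]
r2 m[φ2→H] = [13, 10]
r2 m[φ2→G] = [14, 9]
r2 m[φ3→E] = [9, 4]
r2 m[φ4→G] = [8, 5]
r2 m[φ5→L] = [7, 7]
r2 m[L→φ0] = [77, 84]
r2 m[L→φ1] = [49, 91]
r2 m[L→φ5] = [77, 156]
r2 m[E→φ0] = [9, 4]
r2 m[E→φ3] = [9, 11]
r2 m[H→φ1] = [13, 10]
r2 m[H→φ2] = [11, 12]
r2 m[G→φ2] = [8, 5]
r2 m[G→φ4] = [14, 9]
r3 m[φ0→L] = [43, 82]
r3 m[φ0→E] = [735, 896]
r3 m[φ1→L] = [134, 129]
r3 m[φ1→H] = [665, 966]
r3 m[φ2→H] = [89, 68]
r3 m[φ2→G] = [160, 103]
r3 m[φ3→E] = [9, 4]
r3 m[φ4→G] = [8, 5]
r3 m[φ5→L] = [7, 7]
r3 m[L→φ0] = [77, 84]
r3 m[L→φ1] = [49, 91]
r3 m[L→φ5] = [77, 156]
r3 m[E→φ0] = [9, 4]
r3 m[E→φ3] = [9, 11]
r3 m[H→φ1] = [13, 10]
r3 m[H→φ2] = [11, 12]
r3 m[G→φ2] = [8, 5]
r3 m[G→φ4] = [14, 9]
r4 m[φ0→L] = [43, 82]
r4 m[φ0→E] = [735, 896]
r4 m[φ1→L] = [134, 129]
r4 m[φ1→H] = [665, 966]
r4 m[φ2→H] = [89, 68]
r4 m[φ2→G] = [160, 103]
r4 m[φ3→E] = [9, 4]
r4 m[φ4→G] = [8, 5]
r4 m[φ5→L] = [7, 7]
r4 m[L→φ0] = [938, 903]
r4 m[L→φ1] = [301, 574]
r4 m[L→φ5] = [5762, 10578]
r4 m[E→φ0] = [9, 4]
r4 m[E→φ3] = [735, 896]
r4 m[H→φ1] = [89, 68]
r4 m[H→φ2] = [665, 966]
r4 m[G→φ2] = [8, 5]
r4 m[G→φ4] = [160, 103]
r5 m[φ0→L] = [43, 82]
r5 m[φ0→E] = [8232, 10073]
r5 m[φ1→L] = [916, 879]
r5 m[φ1→H] = [4130, 6069]
r5 m[φ2→H] = [89, 68]
r5 m[φ2→G] = [11116, 7189]
r5 m[φ3→E] = [9, 4]
r5 m[φ4→G] = [8, 5]
r5 m[φ5→L] = [7, 7]
r5 m[L→φ0] = [938, 903]
r5 m[L→φ1] = [301, 574]
r5 m[L→φ5] = [5762, 10578]
r5 m[E→φ0] = [9, 4]
r5 m[E→φ3] = [735, 896]
r5 m[H→φ1] = [89, 68]
r5 m[H→φ2] = [665, 966]
r5 m[G→φ2] = [8, 5]
r5 m[G→φ4] = [160, 103]
r6 m[φ0→L] = [43, 82]
r6 m[φ0→E] = [8232, 10073]
r6 m[φ1→L] = [916, 879]
r6 m[φ1→H] = [4130, 6069]
r6 m[φ2→H] = [89, 68]
r6 m[φ2→G] = [11116, 7189]
r6 m[φ3→E] = [9, 4]
r6 m[φ4→G] = [8, 5]
r6 m[φ5→L] = [7, 7]
r6 m[L→φ0] = [6412, 6153]
r6 m[L→φ1] = [301, 574]
r6 m[L→φ5] = [39388, 72078]
r6 m[E→φ0] = [9, 4]
r6 m[E→φ3] = [8232, 10073]
r6 m[H→φ1] = [89, 68]
r6 m[H→φ2] = [4130, 6069]
r6 m[G→φ2] = [8, 5]
r6 m[G→φ4] = [11116, 7189]
r7 m[φ0→L] = [43, 82]
r7 m[φ0→E] = [56154, 68719]
r7 m[φ1→L] = [916, 879]
r7 m[φ1→H] = [4130, 6069]
r7 m[φ2→H] = [89, 68]
r7 m[φ2→G] = [69454, 44926]
r7 m[φ3→E] = [9, 4]
r7 m[φ4→G] = [8, 5]
r7 m[φ5→L] = [7, 7]
r7 m[L→φ0] = [6412, 6153]
r7 m[L→φ1] = [301, 574]
r7 m[L→φ5] = [39388, 72078]
r7 m[E→φ0] = [9, 4]
r7 m[E→φ3] = [8232, 10073]
r7 m[H→φ1] = [89, 68]
r7 m[H→φ2] = [4130, 6069]
r7 m[G→φ2] = [8, 5]
r7 m[G→φ4] = [11116, 7189]
r8 m[φ0→L] = [43, 82]
r8 m[φ0→E] = [56154, 68719]
r8 m[φ1→L] = [916, 879]
r8 m[φ1→H] = [4130, 6069]
r8 m[φ2→H] = [89, 68]
r8 m[φ2→G] = [69454, 44926]
r8 m[φ3→E] = [9, 4]
r8 m[φ4→G] = [8, 5]
r8 m[φ5→L] = [7, 7]
r8 m[L→φ0] = [6412, 6153]
r8 m[L→φ1] = [301, 574]
r8 m[L→φ5] = [39388, 72078]
r8 m[E→φ0] = [9, 4]
r8 m[E→φ3] = [56154, 68719]
r8 m[H→φ1] = [89, 68]
r8 m[H→φ2] = [4130, 6069]
r8 m[G→φ2] = [8, 5]
r8 m[G→φ4] = [69454, 44926]
r9 m[φ0→L] = [43, 82]
r9 m[φ0→E] = [56154, 68719]
r9 m[φ1→L] = [916, 879]
r9 m[φ1→H] = [4130, 6069]
r9 m[φ2→H] = [89, 68]
r9 m[φ2→G] = [69454, 44926]
r9 m[φ3→E] = [9, 4]
r9 m[φ4→G] = [8, 5]
r9 m[φ5→L] = [7, 7]
r9 m[L→φ0] = [6412, 6153]
r9 m[L→φ1] = [301, 574]
r9 m[L→φ5] = [39388, 72078]
r9 m[E→φ0] = [9, 4]
r9 m[E→φ3] = [56154, 68719]
r9 m[H→φ1] = [89, 68]
r9 m[H→φ2] = [4130, 6069]
r9 m[G→φ2] = [8, 5]
r9 m[G→φ4] = [69454, 44926]
fixed point reached at round 9
b[E] = ⊗ incoming = [505386, 274876]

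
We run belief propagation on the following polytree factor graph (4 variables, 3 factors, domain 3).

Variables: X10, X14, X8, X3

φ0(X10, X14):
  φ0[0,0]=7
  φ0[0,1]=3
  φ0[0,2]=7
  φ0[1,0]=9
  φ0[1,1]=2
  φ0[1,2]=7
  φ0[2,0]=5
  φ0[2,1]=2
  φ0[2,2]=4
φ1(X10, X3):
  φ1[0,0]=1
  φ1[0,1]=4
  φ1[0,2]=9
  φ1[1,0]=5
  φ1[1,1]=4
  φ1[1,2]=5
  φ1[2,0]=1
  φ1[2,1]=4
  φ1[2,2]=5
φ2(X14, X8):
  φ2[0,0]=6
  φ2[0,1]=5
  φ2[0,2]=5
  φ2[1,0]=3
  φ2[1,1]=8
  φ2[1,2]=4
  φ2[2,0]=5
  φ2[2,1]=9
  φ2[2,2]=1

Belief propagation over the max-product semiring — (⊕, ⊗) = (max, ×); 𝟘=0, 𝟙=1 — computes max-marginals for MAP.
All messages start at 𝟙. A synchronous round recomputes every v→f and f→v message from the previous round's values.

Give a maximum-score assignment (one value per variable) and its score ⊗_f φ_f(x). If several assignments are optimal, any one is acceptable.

init: all messages = 𝟙 over 3 values
r1 m[φ0→X10] = [7, 9, 5]
r1 m[φ0→X14] = [9, 3, 7]
r1 m[φ1→X10] = [9, 5, 5]
r1 m[φ1→X3] = [5, 4, 9]
r1 m[φ2→X14] = [6, 8, 9]
r1 m[φ2→X8] = [6, 9, 5]
r1 m[X10→φ0] = [1, 1, 1]
r1 m[X10→φ1] = [1, 1, 1]
r1 m[X14→φ0] = [1, 1, 1]
r1 m[X14→φ2] = [1, 1, 1]
r1 m[X8→φ2] = [1, 1, 1]
r1 m[X3→φ1] = [1, 1, 1]
r2 m[φ0→X10] = [7, 9, 5]
r2 m[φ0→X14] = [9, 3, 7]
r2 m[φ1→X10] = [9, 5, 5]
r2 m[φ1→X3] = [5, 4, 9]
r2 m[φ2→X14] = [6, 8, 9]
r2 m[φ2→X8] = [6, 9, 5]
r2 m[X10→φ0] = [9, 5, 5]
r2 m[X10→φ1] = [7, 9, 5]
r2 m[X14→φ0] = [6, 8, 9]
r2 m[X14→φ2] = [9, 3, 7]
r2 m[X8→φ2] = [1, 1, 1]
r2 m[X3→φ1] = [1, 1, 1]
r3 m[φ0→X10] = [63, 63, 36]
r3 m[φ0→X14] = [63, 27, 63]
r3 m[φ1→X10] = [9, 5, 5]
r3 m[φ1→X3] = [45, 36, 63]
r3 m[φ2→X14] = [6, 8, 9]
r3 m[φ2→X8] = [54, 63, 45]
r3 m[X10→φ0] = [9, 5, 5]
r3 m[X10→φ1] = [7, 9, 5]
r3 m[X14→φ0] = [6, 8, 9]
r3 m[X14→φ2] = [9, 3, 7]
r3 m[X8→φ2] = [1, 1, 1]
r3 m[X3→φ1] = [1, 1, 1]
r4 m[φ0→X10] = [63, 63, 36]
r4 m[φ0→X14] = [63, 27, 63]
r4 m[φ1→X10] = [9, 5, 5]
r4 m[φ1→X3] = [45, 36, 63]
r4 m[φ2→X14] = [6, 8, 9]
r4 m[φ2→X8] = [54, 63, 45]
r4 m[X10→φ0] = [9, 5, 5]
r4 m[X10→φ1] = [63, 63, 36]
r4 m[X14→φ0] = [6, 8, 9]
r4 m[X14→φ2] = [63, 27, 63]
r4 m[X8→φ2] = [1, 1, 1]
r4 m[X3→φ1] = [1, 1, 1]
r5 m[φ0→X10] = [63, 63, 36]
r5 m[φ0→X14] = [63, 27, 63]
r5 m[φ1→X10] = [9, 5, 5]
r5 m[φ1→X3] = [315, 252, 567]
r5 m[φ2→X14] = [6, 8, 9]
r5 m[φ2→X8] = [378, 567, 315]
r5 m[X10→φ0] = [9, 5, 5]
r5 m[X10→φ1] = [63, 63, 36]
r5 m[X14→φ0] = [6, 8, 9]
r5 m[X14→φ2] = [63, 27, 63]
r5 m[X8→φ2] = [1, 1, 1]
r5 m[X3→φ1] = [1, 1, 1]
r6 m[φ0→X10] = [63, 63, 36]
r6 m[φ0→X14] = [63, 27, 63]
r6 m[φ1→X10] = [9, 5, 5]
r6 m[φ1→X3] = [315, 252, 567]
r6 m[φ2→X14] = [6, 8, 9]
r6 m[φ2→X8] = [378, 567, 315]
r6 m[X10→φ0] = [9, 5, 5]
r6 m[X10→φ1] = [63, 63, 36]
r6 m[X14→φ0] = [6, 8, 9]
r6 m[X14→φ2] = [63, 27, 63]
r6 m[X8→φ2] = [1, 1, 1]
r6 m[X3→φ1] = [1, 1, 1]
fixed point reached at round 6
traceback from X10: (X10=0, X14=2, X8=1, X3=2), score=567

assignment: (X10=0, X14=2, X8=1, X3=2); score = 567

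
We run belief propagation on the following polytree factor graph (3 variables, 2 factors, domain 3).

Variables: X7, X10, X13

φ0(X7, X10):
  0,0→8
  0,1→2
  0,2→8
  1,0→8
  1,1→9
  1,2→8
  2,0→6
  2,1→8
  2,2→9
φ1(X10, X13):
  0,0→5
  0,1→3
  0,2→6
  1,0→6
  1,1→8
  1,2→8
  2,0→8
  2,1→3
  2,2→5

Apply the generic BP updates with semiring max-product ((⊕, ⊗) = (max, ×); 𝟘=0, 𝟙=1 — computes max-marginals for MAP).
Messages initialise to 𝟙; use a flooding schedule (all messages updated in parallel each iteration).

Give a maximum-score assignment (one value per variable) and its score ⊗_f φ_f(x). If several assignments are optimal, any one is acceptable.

assignment: (X7=1, X10=1, X13=1); score = 72

init: all messages = 𝟙 over 3 values
r1 m[φ0→X7] = [8, 9, 9]
r1 m[φ0→X10] = [8, 9, 9]
r1 m[φ1→X10] = [6, 8, 8]
r1 m[φ1→X13] = [8, 8, 8]
r1 m[X7→φ0] = [1, 1, 1]
r1 m[X10→φ0] = [1, 1, 1]
r1 m[X10→φ1] = [1, 1, 1]
r1 m[X13→φ1] = [1, 1, 1]
r2 m[φ0→X7] = [8, 9, 9]
r2 m[φ0→X10] = [8, 9, 9]
r2 m[φ1→X10] = [6, 8, 8]
r2 m[φ1→X13] = [8, 8, 8]
r2 m[X7→φ0] = [1, 1, 1]
r2 m[X10→φ0] = [6, 8, 8]
r2 m[X10→φ1] = [8, 9, 9]
r2 m[X13→φ1] = [1, 1, 1]
r3 m[φ0→X7] = [64, 72, 72]
r3 m[φ0→X10] = [8, 9, 9]
r3 m[φ1→X10] = [6, 8, 8]
r3 m[φ1→X13] = [72, 72, 72]
r3 m[X7→φ0] = [1, 1, 1]
r3 m[X10→φ0] = [6, 8, 8]
r3 m[X10→φ1] = [8, 9, 9]
r3 m[X13→φ1] = [1, 1, 1]
r4 m[φ0→X7] = [64, 72, 72]
r4 m[φ0→X10] = [8, 9, 9]
r4 m[φ1→X10] = [6, 8, 8]
r4 m[φ1→X13] = [72, 72, 72]
r4 m[X7→φ0] = [1, 1, 1]
r4 m[X10→φ0] = [6, 8, 8]
r4 m[X10→φ1] = [8, 9, 9]
r4 m[X13→φ1] = [1, 1, 1]
fixed point reached at round 4
traceback from X7: (X7=1, X10=1, X13=1), score=72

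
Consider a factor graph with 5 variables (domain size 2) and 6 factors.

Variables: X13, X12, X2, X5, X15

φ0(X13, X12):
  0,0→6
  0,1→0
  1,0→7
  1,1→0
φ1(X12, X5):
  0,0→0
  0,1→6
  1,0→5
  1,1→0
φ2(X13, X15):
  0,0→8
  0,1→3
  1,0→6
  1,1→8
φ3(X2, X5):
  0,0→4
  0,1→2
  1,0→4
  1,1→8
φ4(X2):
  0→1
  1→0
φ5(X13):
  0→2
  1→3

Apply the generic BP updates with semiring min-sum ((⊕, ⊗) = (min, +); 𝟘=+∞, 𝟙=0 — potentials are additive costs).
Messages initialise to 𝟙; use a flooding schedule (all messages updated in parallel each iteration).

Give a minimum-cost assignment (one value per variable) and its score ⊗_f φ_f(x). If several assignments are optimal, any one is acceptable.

init: all messages = 𝟙 over 2 values
r1 m[φ0→X13] = [0, 0]
r1 m[φ0→X12] = [6, 0]
r1 m[φ1→X12] = [0, 0]
r1 m[φ1→X5] = [0, 0]
r1 m[φ2→X13] = [3, 6]
r1 m[φ2→X15] = [6, 3]
r1 m[φ3→X2] = [2, 4]
r1 m[φ3→X5] = [4, 2]
r1 m[φ4→X2] = [1, 0]
r1 m[φ5→X13] = [2, 3]
r1 m[X13→φ0] = [0, 0]
r1 m[X13→φ2] = [0, 0]
r1 m[X13→φ5] = [0, 0]
r1 m[X12→φ0] = [0, 0]
r1 m[X12→φ1] = [0, 0]
r1 m[X2→φ3] = [0, 0]
r1 m[X2→φ4] = [0, 0]
r1 m[X5→φ1] = [0, 0]
r1 m[X5→φ3] = [0, 0]
r1 m[X15→φ2] = [0, 0]
r2 m[φ0→X13] = [0, 0]
r2 m[φ0→X12] = [6, 0]
r2 m[φ1→X12] = [0, 0]
r2 m[φ1→X5] = [0, 0]
r2 m[φ2→X13] = [3, 6]
r2 m[φ2→X15] = [6, 3]
r2 m[φ3→X2] = [2, 4]
r2 m[φ3→X5] = [4, 2]
r2 m[φ4→X2] = [1, 0]
r2 m[φ5→X13] = [2, 3]
r2 m[X13→φ0] = [5, 9]
r2 m[X13→φ2] = [2, 3]
r2 m[X13→φ5] = [3, 6]
r2 m[X12→φ0] = [0, 0]
r2 m[X12→φ1] = [6, 0]
r2 m[X2→φ3] = [1, 0]
r2 m[X2→φ4] = [2, 4]
r2 m[X5→φ1] = [4, 2]
r2 m[X5→φ3] = [0, 0]
r2 m[X15→φ2] = [0, 0]
r3 m[φ0→X13] = [0, 0]
r3 m[φ0→X12] = [11, 5]
r3 m[φ1→X12] = [4, 2]
r3 m[φ1→X5] = [5, 0]
r3 m[φ2→X13] = [3, 6]
r3 m[φ2→X15] = [9, 5]
r3 m[φ3→X2] = [2, 4]
r3 m[φ3→X5] = [4, 3]
r3 m[φ4→X2] = [1, 0]
r3 m[φ5→X13] = [2, 3]
r3 m[X13→φ0] = [5, 9]
r3 m[X13→φ2] = [2, 3]
r3 m[X13→φ5] = [3, 6]
r3 m[X12→φ0] = [0, 0]
r3 m[X12→φ1] = [6, 0]
r3 m[X2→φ3] = [1, 0]
r3 m[X2→φ4] = [2, 4]
r3 m[X5→φ1] = [4, 2]
r3 m[X5→φ3] = [0, 0]
r3 m[X15→φ2] = [0, 0]
r4 m[φ0→X13] = [0, 0]
r4 m[φ0→X12] = [11, 5]
r4 m[φ1→X12] = [4, 2]
r4 m[φ1→X5] = [5, 0]
r4 m[φ2→X13] = [3, 6]
r4 m[φ2→X15] = [9, 5]
r4 m[φ3→X2] = [2, 4]
r4 m[φ3→X5] = [4, 3]
r4 m[φ4→X2] = [1, 0]
r4 m[φ5→X13] = [2, 3]
r4 m[X13→φ0] = [5, 9]
r4 m[X13→φ2] = [2, 3]
r4 m[X13→φ5] = [3, 6]
r4 m[X12→φ0] = [4, 2]
r4 m[X12→φ1] = [11, 5]
r4 m[X2→φ3] = [1, 0]
r4 m[X2→φ4] = [2, 4]
r4 m[X5→φ1] = [4, 3]
r4 m[X5→φ3] = [5, 0]
r4 m[X15→φ2] = [0, 0]
r5 m[φ0→X13] = [2, 2]
r5 m[φ0→X12] = [11, 5]
r5 m[φ1→X12] = [4, 3]
r5 m[φ1→X5] = [10, 5]
r5 m[φ2→X13] = [3, 6]
r5 m[φ2→X15] = [9, 5]
r5 m[φ3→X2] = [2, 8]
r5 m[φ3→X5] = [4, 3]
r5 m[φ4→X2] = [1, 0]
r5 m[φ5→X13] = [2, 3]
r5 m[X13→φ0] = [5, 9]
r5 m[X13→φ2] = [2, 3]
r5 m[X13→φ5] = [3, 6]
r5 m[X12→φ0] = [4, 2]
r5 m[X12→φ1] = [11, 5]
r5 m[X2→φ3] = [1, 0]
r5 m[X2→φ4] = [2, 4]
r5 m[X5→φ1] = [4, 3]
r5 m[X5→φ3] = [5, 0]
r5 m[X15→φ2] = [0, 0]
r6 m[φ0→X13] = [2, 2]
r6 m[φ0→X12] = [11, 5]
r6 m[φ1→X12] = [4, 3]
r6 m[φ1→X5] = [10, 5]
r6 m[φ2→X13] = [3, 6]
r6 m[φ2→X15] = [9, 5]
r6 m[φ3→X2] = [2, 8]
r6 m[φ3→X5] = [4, 3]
r6 m[φ4→X2] = [1, 0]
r6 m[φ5→X13] = [2, 3]
r6 m[X13→φ0] = [5, 9]
r6 m[X13→φ2] = [4, 5]
r6 m[X13→φ5] = [5, 8]
r6 m[X12→φ0] = [4, 3]
r6 m[X12→φ1] = [11, 5]
r6 m[X2→φ3] = [1, 0]
r6 m[X2→φ4] = [2, 8]
r6 m[X5→φ1] = [4, 3]
r6 m[X5→φ3] = [10, 5]
r6 m[X15→φ2] = [0, 0]
r7 m[φ0→X13] = [3, 3]
r7 m[φ0→X12] = [11, 5]
r7 m[φ1→X12] = [4, 3]
r7 m[φ1→X5] = [10, 5]
r7 m[φ2→X13] = [3, 6]
r7 m[φ2→X15] = [11, 7]
r7 m[φ3→X2] = [7, 13]
r7 m[φ3→X5] = [4, 3]
r7 m[φ4→X2] = [1, 0]
r7 m[φ5→X13] = [2, 3]
r7 m[X13→φ0] = [5, 9]
r7 m[X13→φ2] = [4, 5]
r7 m[X13→φ5] = [5, 8]
r7 m[X12→φ0] = [4, 3]
r7 m[X12→φ1] = [11, 5]
r7 m[X2→φ3] = [1, 0]
r7 m[X2→φ4] = [2, 8]
r7 m[X5→φ1] = [4, 3]
r7 m[X5→φ3] = [10, 5]
r7 m[X15→φ2] = [0, 0]
r8 m[φ0→X13] = [3, 3]
r8 m[φ0→X12] = [11, 5]
r8 m[φ1→X12] = [4, 3]
r8 m[φ1→X5] = [10, 5]
r8 m[φ2→X13] = [3, 6]
r8 m[φ2→X15] = [11, 7]
r8 m[φ3→X2] = [7, 13]
r8 m[φ3→X5] = [4, 3]
r8 m[φ4→X2] = [1, 0]
r8 m[φ5→X13] = [2, 3]
r8 m[X13→φ0] = [5, 9]
r8 m[X13→φ2] = [5, 6]
r8 m[X13→φ5] = [6, 9]
r8 m[X12→φ0] = [4, 3]
r8 m[X12→φ1] = [11, 5]
r8 m[X2→φ3] = [1, 0]
r8 m[X2→φ4] = [7, 13]
r8 m[X5→φ1] = [4, 3]
r8 m[X5→φ3] = [10, 5]
r8 m[X15→φ2] = [0, 0]
r9 m[φ0→X13] = [3, 3]
r9 m[φ0→X12] = [11, 5]
r9 m[φ1→X12] = [4, 3]
r9 m[φ1→X5] = [10, 5]
r9 m[φ2→X13] = [3, 6]
r9 m[φ2→X15] = [12, 8]
r9 m[φ3→X2] = [7, 13]
r9 m[φ3→X5] = [4, 3]
r9 m[φ4→X2] = [1, 0]
r9 m[φ5→X13] = [2, 3]
r9 m[X13→φ0] = [5, 9]
r9 m[X13→φ2] = [5, 6]
r9 m[X13→φ5] = [6, 9]
r9 m[X12→φ0] = [4, 3]
r9 m[X12→φ1] = [11, 5]
r9 m[X2→φ3] = [1, 0]
r9 m[X2→φ4] = [7, 13]
r9 m[X5→φ1] = [4, 3]
r9 m[X5→φ3] = [10, 5]
r9 m[X15→φ2] = [0, 0]
r10 m[φ0→X13] = [3, 3]
r10 m[φ0→X12] = [11, 5]
r10 m[φ1→X12] = [4, 3]
r10 m[φ1→X5] = [10, 5]
r10 m[φ2→X13] = [3, 6]
r10 m[φ2→X15] = [12, 8]
r10 m[φ3→X2] = [7, 13]
r10 m[φ3→X5] = [4, 3]
r10 m[φ4→X2] = [1, 0]
r10 m[φ5→X13] = [2, 3]
r10 m[X13→φ0] = [5, 9]
r10 m[X13→φ2] = [5, 6]
r10 m[X13→φ5] = [6, 9]
r10 m[X12→φ0] = [4, 3]
r10 m[X12→φ1] = [11, 5]
r10 m[X2→φ3] = [1, 0]
r10 m[X2→φ4] = [7, 13]
r10 m[X5→φ1] = [4, 3]
r10 m[X5→φ3] = [10, 5]
r10 m[X15→φ2] = [0, 0]
fixed point reached at round 10
traceback from X13: (X13=0, X12=1, X2=0, X5=1, X15=1), score=8

assignment: (X13=0, X12=1, X2=0, X5=1, X15=1); score = 8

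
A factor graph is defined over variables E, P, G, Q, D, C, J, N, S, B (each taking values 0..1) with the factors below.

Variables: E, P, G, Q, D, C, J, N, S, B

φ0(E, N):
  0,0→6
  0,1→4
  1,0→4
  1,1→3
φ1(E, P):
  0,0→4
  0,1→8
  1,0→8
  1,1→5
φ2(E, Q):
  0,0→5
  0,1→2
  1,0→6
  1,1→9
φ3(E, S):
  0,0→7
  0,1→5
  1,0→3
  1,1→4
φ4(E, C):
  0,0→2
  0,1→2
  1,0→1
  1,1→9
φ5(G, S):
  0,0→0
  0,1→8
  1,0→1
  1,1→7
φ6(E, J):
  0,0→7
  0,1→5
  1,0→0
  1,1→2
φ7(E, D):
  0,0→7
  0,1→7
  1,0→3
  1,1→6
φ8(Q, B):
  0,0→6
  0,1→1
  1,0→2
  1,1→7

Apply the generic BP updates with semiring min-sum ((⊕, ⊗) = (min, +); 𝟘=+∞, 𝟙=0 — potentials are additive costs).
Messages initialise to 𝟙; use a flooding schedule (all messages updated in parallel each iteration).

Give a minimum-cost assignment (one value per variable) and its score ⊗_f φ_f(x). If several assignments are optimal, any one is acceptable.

init: all messages = 𝟙 over 2 values
r1 m[φ0→E] = [4, 3]
r1 m[φ0→N] = [4, 3]
r1 m[φ1→E] = [4, 5]
r1 m[φ1→P] = [4, 5]
r1 m[φ2→E] = [2, 6]
r1 m[φ2→Q] = [5, 2]
r1 m[φ3→E] = [5, 3]
r1 m[φ3→S] = [3, 4]
r1 m[φ4→E] = [2, 1]
r1 m[φ4→C] = [1, 2]
r1 m[φ5→G] = [0, 1]
r1 m[φ5→S] = [0, 7]
r1 m[φ6→E] = [5, 0]
r1 m[φ6→J] = [0, 2]
r1 m[φ7→E] = [7, 3]
r1 m[φ7→D] = [3, 6]
r1 m[φ8→Q] = [1, 2]
r1 m[φ8→B] = [2, 1]
r1 m[E→φ0] = [0, 0]
r1 m[E→φ1] = [0, 0]
r1 m[E→φ2] = [0, 0]
r1 m[E→φ3] = [0, 0]
r1 m[E→φ4] = [0, 0]
r1 m[E→φ6] = [0, 0]
r1 m[E→φ7] = [0, 0]
r1 m[P→φ1] = [0, 0]
r1 m[G→φ5] = [0, 0]
r1 m[Q→φ2] = [0, 0]
r1 m[Q→φ8] = [0, 0]
r1 m[D→φ7] = [0, 0]
r1 m[C→φ4] = [0, 0]
r1 m[J→φ6] = [0, 0]
r1 m[N→φ0] = [0, 0]
r1 m[S→φ3] = [0, 0]
r1 m[S→φ5] = [0, 0]
r1 m[B→φ8] = [0, 0]
r2 m[φ0→E] = [4, 3]
r2 m[φ0→N] = [4, 3]
r2 m[φ1→E] = [4, 5]
r2 m[φ1→P] = [4, 5]
r2 m[φ2→E] = [2, 6]
r2 m[φ2→Q] = [5, 2]
r2 m[φ3→E] = [5, 3]
r2 m[φ3→S] = [3, 4]
r2 m[φ4→E] = [2, 1]
r2 m[φ4→C] = [1, 2]
r2 m[φ5→G] = [0, 1]
r2 m[φ5→S] = [0, 7]
r2 m[φ6→E] = [5, 0]
r2 m[φ6→J] = [0, 2]
r2 m[φ7→E] = [7, 3]
r2 m[φ7→D] = [3, 6]
r2 m[φ8→Q] = [1, 2]
r2 m[φ8→B] = [2, 1]
r2 m[E→φ0] = [25, 18]
r2 m[E→φ1] = [25, 16]
r2 m[E→φ2] = [27, 15]
r2 m[E→φ3] = [24, 18]
r2 m[E→φ4] = [27, 20]
r2 m[E→φ6] = [24, 21]
r2 m[E→φ7] = [22, 18]
r2 m[P→φ1] = [0, 0]
r2 m[G→φ5] = [0, 0]
r2 m[Q→φ2] = [1, 2]
r2 m[Q→φ8] = [5, 2]
r2 m[D→φ7] = [0, 0]
r2 m[C→φ4] = [0, 0]
r2 m[J→φ6] = [0, 0]
r2 m[N→φ0] = [0, 0]
r2 m[S→φ3] = [0, 7]
r2 m[S→φ5] = [3, 4]
r2 m[B→φ8] = [0, 0]
r3 m[φ0→E] = [4, 3]
r3 m[φ0→N] = [22, 21]
r3 m[φ1→E] = [4, 5]
r3 m[φ1→P] = [24, 21]
r3 m[φ2→E] = [4, 7]
r3 m[φ2→Q] = [21, 24]
r3 m[φ3→E] = [7, 3]
r3 m[φ3→S] = [21, 22]
r3 m[φ4→E] = [2, 1]
r3 m[φ4→C] = [21, 29]
r3 m[φ5→G] = [3, 4]
r3 m[φ5→S] = [0, 7]
r3 m[φ6→E] = [5, 0]
r3 m[φ6→J] = [21, 23]
r3 m[φ7→E] = [7, 3]
r3 m[φ7→D] = [21, 24]
r3 m[φ8→Q] = [1, 2]
r3 m[φ8→B] = [4, 6]
r3 m[E→φ0] = [25, 18]
r3 m[E→φ1] = [25, 16]
r3 m[E→φ2] = [27, 15]
r3 m[E→φ3] = [24, 18]
r3 m[E→φ4] = [27, 20]
r3 m[E→φ6] = [24, 21]
r3 m[E→φ7] = [22, 18]
r3 m[P→φ1] = [0, 0]
r3 m[G→φ5] = [0, 0]
r3 m[Q→φ2] = [1, 2]
r3 m[Q→φ8] = [5, 2]
r3 m[D→φ7] = [0, 0]
r3 m[C→φ4] = [0, 0]
r3 m[J→φ6] = [0, 0]
r3 m[N→φ0] = [0, 0]
r3 m[S→φ3] = [0, 7]
r3 m[S→φ5] = [3, 4]
r3 m[B→φ8] = [0, 0]
r4 m[φ0→E] = [4, 3]
r4 m[φ0→N] = [22, 21]
r4 m[φ1→E] = [4, 5]
r4 m[φ1→P] = [24, 21]
r4 m[φ2→E] = [4, 7]
r4 m[φ2→Q] = [21, 24]
r4 m[φ3→E] = [7, 3]
r4 m[φ3→S] = [21, 22]
r4 m[φ4→E] = [2, 1]
r4 m[φ4→C] = [21, 29]
r4 m[φ5→G] = [3, 4]
r4 m[φ5→S] = [0, 7]
r4 m[φ6→E] = [5, 0]
r4 m[φ6→J] = [21, 23]
r4 m[φ7→E] = [7, 3]
r4 m[φ7→D] = [21, 24]
r4 m[φ8→Q] = [1, 2]
r4 m[φ8→B] = [4, 6]
r4 m[E→φ0] = [29, 19]
r4 m[E→φ1] = [29, 17]
r4 m[E→φ2] = [29, 15]
r4 m[E→φ3] = [26, 19]
r4 m[E→φ4] = [31, 21]
r4 m[E→φ6] = [28, 22]
r4 m[E→φ7] = [26, 19]
r4 m[P→φ1] = [0, 0]
r4 m[G→φ5] = [0, 0]
r4 m[Q→φ2] = [1, 2]
r4 m[Q→φ8] = [21, 24]
r4 m[D→φ7] = [0, 0]
r4 m[C→φ4] = [0, 0]
r4 m[J→φ6] = [0, 0]
r4 m[N→φ0] = [0, 0]
r4 m[S→φ3] = [0, 7]
r4 m[S→φ5] = [21, 22]
r4 m[B→φ8] = [0, 0]
r5 m[φ0→E] = [4, 3]
r5 m[φ0→N] = [23, 22]
r5 m[φ1→E] = [4, 5]
r5 m[φ1→P] = [25, 22]
r5 m[φ2→E] = [4, 7]
r5 m[φ2→Q] = [21, 24]
r5 m[φ3→E] = [7, 3]
r5 m[φ3→S] = [22, 23]
r5 m[φ4→E] = [2, 1]
r5 m[φ4→C] = [22, 30]
r5 m[φ5→G] = [21, 22]
r5 m[φ5→S] = [0, 7]
r5 m[φ6→E] = [5, 0]
r5 m[φ6→J] = [22, 24]
r5 m[φ7→E] = [7, 3]
r5 m[φ7→D] = [22, 25]
r5 m[φ8→Q] = [1, 2]
r5 m[φ8→B] = [26, 22]
r5 m[E→φ0] = [29, 19]
r5 m[E→φ1] = [29, 17]
r5 m[E→φ2] = [29, 15]
r5 m[E→φ3] = [26, 19]
r5 m[E→φ4] = [31, 21]
r5 m[E→φ6] = [28, 22]
r5 m[E→φ7] = [26, 19]
r5 m[P→φ1] = [0, 0]
r5 m[G→φ5] = [0, 0]
r5 m[Q→φ2] = [1, 2]
r5 m[Q→φ8] = [21, 24]
r5 m[D→φ7] = [0, 0]
r5 m[C→φ4] = [0, 0]
r5 m[J→φ6] = [0, 0]
r5 m[N→φ0] = [0, 0]
r5 m[S→φ3] = [0, 7]
r5 m[S→φ5] = [21, 22]
r5 m[B→φ8] = [0, 0]
r6 m[φ0→E] = [4, 3]
r6 m[φ0→N] = [23, 22]
r6 m[φ1→E] = [4, 5]
r6 m[φ1→P] = [25, 22]
r6 m[φ2→E] = [4, 7]
r6 m[φ2→Q] = [21, 24]
r6 m[φ3→E] = [7, 3]
r6 m[φ3→S] = [22, 23]
r6 m[φ4→E] = [2, 1]
r6 m[φ4→C] = [22, 30]
r6 m[φ5→G] = [21, 22]
r6 m[φ5→S] = [0, 7]
r6 m[φ6→E] = [5, 0]
r6 m[φ6→J] = [22, 24]
r6 m[φ7→E] = [7, 3]
r6 m[φ7→D] = [22, 25]
r6 m[φ8→Q] = [1, 2]
r6 m[φ8→B] = [26, 22]
r6 m[E→φ0] = [29, 19]
r6 m[E→φ1] = [29, 17]
r6 m[E→φ2] = [29, 15]
r6 m[E→φ3] = [26, 19]
r6 m[E→φ4] = [31, 21]
r6 m[E→φ6] = [28, 22]
r6 m[E→φ7] = [26, 19]
r6 m[P→φ1] = [0, 0]
r6 m[G→φ5] = [0, 0]
r6 m[Q→φ2] = [1, 2]
r6 m[Q→φ8] = [21, 24]
r6 m[D→φ7] = [0, 0]
r6 m[C→φ4] = [0, 0]
r6 m[J→φ6] = [0, 0]
r6 m[N→φ0] = [0, 0]
r6 m[S→φ3] = [0, 7]
r6 m[S→φ5] = [22, 23]
r6 m[B→φ8] = [0, 0]
r7 m[φ0→E] = [4, 3]
r7 m[φ0→N] = [23, 22]
r7 m[φ1→E] = [4, 5]
r7 m[φ1→P] = [25, 22]
r7 m[φ2→E] = [4, 7]
r7 m[φ2→Q] = [21, 24]
r7 m[φ3→E] = [7, 3]
r7 m[φ3→S] = [22, 23]
r7 m[φ4→E] = [2, 1]
r7 m[φ4→C] = [22, 30]
r7 m[φ5→G] = [22, 23]
r7 m[φ5→S] = [0, 7]
r7 m[φ6→E] = [5, 0]
r7 m[φ6→J] = [22, 24]
r7 m[φ7→E] = [7, 3]
r7 m[φ7→D] = [22, 25]
r7 m[φ8→Q] = [1, 2]
r7 m[φ8→B] = [26, 22]
r7 m[E→φ0] = [29, 19]
r7 m[E→φ1] = [29, 17]
r7 m[E→φ2] = [29, 15]
r7 m[E→φ3] = [26, 19]
r7 m[E→φ4] = [31, 21]
r7 m[E→φ6] = [28, 22]
r7 m[E→φ7] = [26, 19]
r7 m[P→φ1] = [0, 0]
r7 m[G→φ5] = [0, 0]
r7 m[Q→φ2] = [1, 2]
r7 m[Q→φ8] = [21, 24]
r7 m[D→φ7] = [0, 0]
r7 m[C→φ4] = [0, 0]
r7 m[J→φ6] = [0, 0]
r7 m[N→φ0] = [0, 0]
r7 m[S→φ3] = [0, 7]
r7 m[S→φ5] = [22, 23]
r7 m[B→φ8] = [0, 0]
r8 m[φ0→E] = [4, 3]
r8 m[φ0→N] = [23, 22]
r8 m[φ1→E] = [4, 5]
r8 m[φ1→P] = [25, 22]
r8 m[φ2→E] = [4, 7]
r8 m[φ2→Q] = [21, 24]
r8 m[φ3→E] = [7, 3]
r8 m[φ3→S] = [22, 23]
r8 m[φ4→E] = [2, 1]
r8 m[φ4→C] = [22, 30]
r8 m[φ5→G] = [22, 23]
r8 m[φ5→S] = [0, 7]
r8 m[φ6→E] = [5, 0]
r8 m[φ6→J] = [22, 24]
r8 m[φ7→E] = [7, 3]
r8 m[φ7→D] = [22, 25]
r8 m[φ8→Q] = [1, 2]
r8 m[φ8→B] = [26, 22]
r8 m[E→φ0] = [29, 19]
r8 m[E→φ1] = [29, 17]
r8 m[E→φ2] = [29, 15]
r8 m[E→φ3] = [26, 19]
r8 m[E→φ4] = [31, 21]
r8 m[E→φ6] = [28, 22]
r8 m[E→φ7] = [26, 19]
r8 m[P→φ1] = [0, 0]
r8 m[G→φ5] = [0, 0]
r8 m[Q→φ2] = [1, 2]
r8 m[Q→φ8] = [21, 24]
r8 m[D→φ7] = [0, 0]
r8 m[C→φ4] = [0, 0]
r8 m[J→φ6] = [0, 0]
r8 m[N→φ0] = [0, 0]
r8 m[S→φ3] = [0, 7]
r8 m[S→φ5] = [22, 23]
r8 m[B→φ8] = [0, 0]
fixed point reached at round 8
traceback from E: (E=1, P=1, G=0, Q=0, D=0, C=0, J=0, N=1, S=0, B=1), score=22

assignment: (E=1, P=1, G=0, Q=0, D=0, C=0, J=0, N=1, S=0, B=1); score = 22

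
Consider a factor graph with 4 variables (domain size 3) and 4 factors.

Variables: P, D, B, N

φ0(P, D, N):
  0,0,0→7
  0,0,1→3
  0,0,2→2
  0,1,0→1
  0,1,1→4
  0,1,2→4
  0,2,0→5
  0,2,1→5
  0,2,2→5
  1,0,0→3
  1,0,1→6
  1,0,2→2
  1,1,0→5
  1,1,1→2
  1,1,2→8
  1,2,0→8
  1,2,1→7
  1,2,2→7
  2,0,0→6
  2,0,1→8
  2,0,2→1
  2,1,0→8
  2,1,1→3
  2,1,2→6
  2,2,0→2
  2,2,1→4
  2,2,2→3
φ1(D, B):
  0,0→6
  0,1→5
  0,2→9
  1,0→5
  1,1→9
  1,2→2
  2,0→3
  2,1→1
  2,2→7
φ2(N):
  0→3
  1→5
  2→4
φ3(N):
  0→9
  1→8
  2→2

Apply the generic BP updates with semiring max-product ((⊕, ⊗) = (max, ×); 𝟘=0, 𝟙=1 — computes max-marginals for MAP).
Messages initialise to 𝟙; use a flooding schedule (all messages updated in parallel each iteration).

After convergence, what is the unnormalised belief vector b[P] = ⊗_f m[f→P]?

init: all messages = 𝟙 over 3 values
r1 m[φ0→P] = [7, 8, 8]
r1 m[φ0→D] = [8, 8, 8]
r1 m[φ0→N] = [8, 8, 8]
r1 m[φ1→D] = [9, 9, 7]
r1 m[φ1→B] = [6, 9, 9]
r1 m[φ2→N] = [3, 5, 4]
r1 m[φ3→N] = [9, 8, 2]
r1 m[P→φ0] = [1, 1, 1]
r1 m[D→φ0] = [1, 1, 1]
r1 m[D→φ1] = [1, 1, 1]
r1 m[B→φ1] = [1, 1, 1]
r1 m[N→φ0] = [1, 1, 1]
r1 m[N→φ2] = [1, 1, 1]
r1 m[N→φ3] = [1, 1, 1]
r2 m[φ0→P] = [7, 8, 8]
r2 m[φ0→D] = [8, 8, 8]
r2 m[φ0→N] = [8, 8, 8]
r2 m[φ1→D] = [9, 9, 7]
r2 m[φ1→B] = [6, 9, 9]
r2 m[φ2→N] = [3, 5, 4]
r2 m[φ3→N] = [9, 8, 2]
r2 m[P→φ0] = [1, 1, 1]
r2 m[D→φ0] = [9, 9, 7]
r2 m[D→φ1] = [8, 8, 8]
r2 m[B→φ1] = [1, 1, 1]
r2 m[N→φ0] = [27, 40, 8]
r2 m[N→φ2] = [72, 64, 16]
r2 m[N→φ3] = [24, 40, 32]
r3 m[φ0→P] = [1701, 2160, 2880]
r3 m[φ0→D] = [320, 216, 280]
r3 m[φ0→N] = [72, 72, 72]
r3 m[φ1→D] = [9, 9, 7]
r3 m[φ1→B] = [48, 72, 72]
r3 m[φ2→N] = [3, 5, 4]
r3 m[φ3→N] = [9, 8, 2]
r3 m[P→φ0] = [1, 1, 1]
r3 m[D→φ0] = [9, 9, 7]
r3 m[D→φ1] = [8, 8, 8]
r3 m[B→φ1] = [1, 1, 1]
r3 m[N→φ0] = [27, 40, 8]
r3 m[N→φ2] = [72, 64, 16]
r3 m[N→φ3] = [24, 40, 32]
r4 m[φ0→P] = [1701, 2160, 2880]
r4 m[φ0→D] = [320, 216, 280]
r4 m[φ0→N] = [72, 72, 72]
r4 m[φ1→D] = [9, 9, 7]
r4 m[φ1→B] = [48, 72, 72]
r4 m[φ2→N] = [3, 5, 4]
r4 m[φ3→N] = [9, 8, 2]
r4 m[P→φ0] = [1, 1, 1]
r4 m[D→φ0] = [9, 9, 7]
r4 m[D→φ1] = [320, 216, 280]
r4 m[B→φ1] = [1, 1, 1]
r4 m[N→φ0] = [27, 40, 8]
r4 m[N→φ2] = [648, 576, 144]
r4 m[N→φ3] = [216, 360, 288]
r5 m[φ0→P] = [1701, 2160, 2880]
r5 m[φ0→D] = [320, 216, 280]
r5 m[φ0→N] = [72, 72, 72]
r5 m[φ1→D] = [9, 9, 7]
r5 m[φ1→B] = [1920, 1944, 2880]
r5 m[φ2→N] = [3, 5, 4]
r5 m[φ3→N] = [9, 8, 2]
r5 m[P→φ0] = [1, 1, 1]
r5 m[D→φ0] = [9, 9, 7]
r5 m[D→φ1] = [320, 216, 280]
r5 m[B→φ1] = [1, 1, 1]
r5 m[N→φ0] = [27, 40, 8]
r5 m[N→φ2] = [648, 576, 144]
r5 m[N→φ3] = [216, 360, 288]
r6 m[φ0→P] = [1701, 2160, 2880]
r6 m[φ0→D] = [320, 216, 280]
r6 m[φ0→N] = [72, 72, 72]
r6 m[φ1→D] = [9, 9, 7]
r6 m[φ1→B] = [1920, 1944, 2880]
r6 m[φ2→N] = [3, 5, 4]
r6 m[φ3→N] = [9, 8, 2]
r6 m[P→φ0] = [1, 1, 1]
r6 m[D→φ0] = [9, 9, 7]
r6 m[D→φ1] = [320, 216, 280]
r6 m[B→φ1] = [1, 1, 1]
r6 m[N→φ0] = [27, 40, 8]
r6 m[N→φ2] = [648, 576, 144]
r6 m[N→φ3] = [216, 360, 288]
fixed point reached at round 6
b[P] = ⊗ incoming = [1701, 2160, 2880]

b[P] = [1701, 2160, 2880]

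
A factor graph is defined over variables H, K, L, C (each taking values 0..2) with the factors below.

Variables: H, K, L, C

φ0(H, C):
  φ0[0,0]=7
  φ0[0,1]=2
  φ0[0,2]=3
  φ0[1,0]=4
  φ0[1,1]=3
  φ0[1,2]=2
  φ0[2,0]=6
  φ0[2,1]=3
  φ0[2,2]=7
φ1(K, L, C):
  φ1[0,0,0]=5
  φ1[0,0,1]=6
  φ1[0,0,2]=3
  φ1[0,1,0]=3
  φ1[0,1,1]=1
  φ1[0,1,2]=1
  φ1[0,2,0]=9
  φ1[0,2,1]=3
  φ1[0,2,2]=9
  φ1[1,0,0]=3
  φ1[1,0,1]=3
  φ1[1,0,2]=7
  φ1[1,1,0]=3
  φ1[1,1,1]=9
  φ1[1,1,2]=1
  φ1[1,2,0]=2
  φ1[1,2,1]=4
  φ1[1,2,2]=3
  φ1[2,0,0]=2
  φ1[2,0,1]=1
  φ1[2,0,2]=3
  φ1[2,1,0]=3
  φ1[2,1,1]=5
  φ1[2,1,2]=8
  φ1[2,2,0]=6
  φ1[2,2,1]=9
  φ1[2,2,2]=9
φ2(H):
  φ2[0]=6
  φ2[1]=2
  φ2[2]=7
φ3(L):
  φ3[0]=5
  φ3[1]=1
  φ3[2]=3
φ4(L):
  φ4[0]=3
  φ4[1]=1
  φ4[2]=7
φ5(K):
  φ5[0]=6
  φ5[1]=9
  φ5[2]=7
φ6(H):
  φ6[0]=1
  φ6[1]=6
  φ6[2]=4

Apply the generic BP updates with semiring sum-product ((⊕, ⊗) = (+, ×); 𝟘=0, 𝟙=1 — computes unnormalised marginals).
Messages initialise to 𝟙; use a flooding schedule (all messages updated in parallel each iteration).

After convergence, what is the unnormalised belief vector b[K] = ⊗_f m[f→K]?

init: all messages = 𝟙 over 3 values
r1 m[φ0→H] = [12, 9, 16]
r1 m[φ0→C] = [17, 8, 12]
r1 m[φ1→K] = [40, 35, 46]
r1 m[φ1→L] = [33, 34, 54]
r1 m[φ1→C] = [36, 41, 44]
r1 m[φ2→H] = [6, 2, 7]
r1 m[φ3→L] = [5, 1, 3]
r1 m[φ4→L] = [3, 1, 7]
r1 m[φ5→K] = [6, 9, 7]
r1 m[φ6→H] = [1, 6, 4]
r1 m[H→φ0] = [1, 1, 1]
r1 m[H→φ2] = [1, 1, 1]
r1 m[H→φ6] = [1, 1, 1]
r1 m[K→φ1] = [1, 1, 1]
r1 m[K→φ5] = [1, 1, 1]
r1 m[L→φ1] = [1, 1, 1]
r1 m[L→φ3] = [1, 1, 1]
r1 m[L→φ4] = [1, 1, 1]
r1 m[C→φ0] = [1, 1, 1]
r1 m[C→φ1] = [1, 1, 1]
r2 m[φ0→H] = [12, 9, 16]
r2 m[φ0→C] = [17, 8, 12]
r2 m[φ1→K] = [40, 35, 46]
r2 m[φ1→L] = [33, 34, 54]
r2 m[φ1→C] = [36, 41, 44]
r2 m[φ2→H] = [6, 2, 7]
r2 m[φ3→L] = [5, 1, 3]
r2 m[φ4→L] = [3, 1, 7]
r2 m[φ5→K] = [6, 9, 7]
r2 m[φ6→H] = [1, 6, 4]
r2 m[H→φ0] = [6, 12, 28]
r2 m[H→φ2] = [12, 54, 64]
r2 m[H→φ6] = [72, 18, 112]
r2 m[K→φ1] = [6, 9, 7]
r2 m[K→φ5] = [40, 35, 46]
r2 m[L→φ1] = [15, 1, 21]
r2 m[L→φ3] = [99, 34, 378]
r2 m[L→φ4] = [165, 34, 162]
r2 m[C→φ0] = [36, 41, 44]
r2 m[C→φ1] = [17, 8, 12]
r3 m[φ0→H] = [466, 355, 647]
r3 m[φ0→C] = [258, 132, 238]
r3 m[φ1→K] = [8591, 4662, 7279]
r3 m[φ1→L] = [2991, 2950, 4602]
r3 m[φ1→C] = [3525, 3629, 4625]
r3 m[φ2→H] = [6, 2, 7]
r3 m[φ3→L] = [5, 1, 3]
r3 m[φ4→L] = [3, 1, 7]
r3 m[φ5→K] = [6, 9, 7]
r3 m[φ6→H] = [1, 6, 4]
r3 m[H→φ0] = [6, 12, 28]
r3 m[H→φ2] = [12, 54, 64]
r3 m[H→φ6] = [72, 18, 112]
r3 m[K→φ1] = [6, 9, 7]
r3 m[K→φ5] = [40, 35, 46]
r3 m[L→φ1] = [15, 1, 21]
r3 m[L→φ3] = [99, 34, 378]
r3 m[L→φ4] = [165, 34, 162]
r3 m[C→φ0] = [36, 41, 44]
r3 m[C→φ1] = [17, 8, 12]
r4 m[φ0→H] = [466, 355, 647]
r4 m[φ0→C] = [258, 132, 238]
r4 m[φ1→K] = [8591, 4662, 7279]
r4 m[φ1→L] = [2991, 2950, 4602]
r4 m[φ1→C] = [3525, 3629, 4625]
r4 m[φ2→H] = [6, 2, 7]
r4 m[φ3→L] = [5, 1, 3]
r4 m[φ4→L] = [3, 1, 7]
r4 m[φ5→K] = [6, 9, 7]
r4 m[φ6→H] = [1, 6, 4]
r4 m[H→φ0] = [6, 12, 28]
r4 m[H→φ2] = [466, 2130, 2588]
r4 m[H→φ6] = [2796, 710, 4529]
r4 m[K→φ1] = [6, 9, 7]
r4 m[K→φ5] = [8591, 4662, 7279]
r4 m[L→φ1] = [15, 1, 21]
r4 m[L→φ3] = [8973, 2950, 32214]
r4 m[L→φ4] = [14955, 2950, 13806]
r4 m[C→φ0] = [3525, 3629, 4625]
r4 m[C→φ1] = [258, 132, 238]
r5 m[φ0→H] = [45808, 34237, 64412]
r5 m[φ0→C] = [258, 132, 238]
r5 m[φ1→K] = [145144, 81658, 126206]
r5 m[φ1→L] = [51834, 50030, 79128]
r5 m[φ1→C] = [3525, 3629, 4625]
r5 m[φ2→H] = [6, 2, 7]
r5 m[φ3→L] = [5, 1, 3]
r5 m[φ4→L] = [3, 1, 7]
r5 m[φ5→K] = [6, 9, 7]
r5 m[φ6→H] = [1, 6, 4]
r5 m[H→φ0] = [6, 12, 28]
r5 m[H→φ2] = [466, 2130, 2588]
r5 m[H→φ6] = [2796, 710, 4529]
r5 m[K→φ1] = [6, 9, 7]
r5 m[K→φ5] = [8591, 4662, 7279]
r5 m[L→φ1] = [15, 1, 21]
r5 m[L→φ3] = [8973, 2950, 32214]
r5 m[L→φ4] = [14955, 2950, 13806]
r5 m[C→φ0] = [3525, 3629, 4625]
r5 m[C→φ1] = [258, 132, 238]
r6 m[φ0→H] = [45808, 34237, 64412]
r6 m[φ0→C] = [258, 132, 238]
r6 m[φ1→K] = [145144, 81658, 126206]
r6 m[φ1→L] = [51834, 50030, 79128]
r6 m[φ1→C] = [3525, 3629, 4625]
r6 m[φ2→H] = [6, 2, 7]
r6 m[φ3→L] = [5, 1, 3]
r6 m[φ4→L] = [3, 1, 7]
r6 m[φ5→K] = [6, 9, 7]
r6 m[φ6→H] = [1, 6, 4]
r6 m[H→φ0] = [6, 12, 28]
r6 m[H→φ2] = [45808, 205422, 257648]
r6 m[H→φ6] = [274848, 68474, 450884]
r6 m[K→φ1] = [6, 9, 7]
r6 m[K→φ5] = [145144, 81658, 126206]
r6 m[L→φ1] = [15, 1, 21]
r6 m[L→φ3] = [155502, 50030, 553896]
r6 m[L→φ4] = [259170, 50030, 237384]
r6 m[C→φ0] = [3525, 3629, 4625]
r6 m[C→φ1] = [258, 132, 238]
r7 m[φ0→H] = [45808, 34237, 64412]
r7 m[φ0→C] = [258, 132, 238]
r7 m[φ1→K] = [145144, 81658, 126206]
r7 m[φ1→L] = [51834, 50030, 79128]
r7 m[φ1→C] = [3525, 3629, 4625]
r7 m[φ2→H] = [6, 2, 7]
r7 m[φ3→L] = [5, 1, 3]
r7 m[φ4→L] = [3, 1, 7]
r7 m[φ5→K] = [6, 9, 7]
r7 m[φ6→H] = [1, 6, 4]
r7 m[H→φ0] = [6, 12, 28]
r7 m[H→φ2] = [45808, 205422, 257648]
r7 m[H→φ6] = [274848, 68474, 450884]
r7 m[K→φ1] = [6, 9, 7]
r7 m[K→φ5] = [145144, 81658, 126206]
r7 m[L→φ1] = [15, 1, 21]
r7 m[L→φ3] = [155502, 50030, 553896]
r7 m[L→φ4] = [259170, 50030, 237384]
r7 m[C→φ0] = [3525, 3629, 4625]
r7 m[C→φ1] = [258, 132, 238]
fixed point reached at round 7
b[K] = ⊗ incoming = [870864, 734922, 883442]

b[K] = [870864, 734922, 883442]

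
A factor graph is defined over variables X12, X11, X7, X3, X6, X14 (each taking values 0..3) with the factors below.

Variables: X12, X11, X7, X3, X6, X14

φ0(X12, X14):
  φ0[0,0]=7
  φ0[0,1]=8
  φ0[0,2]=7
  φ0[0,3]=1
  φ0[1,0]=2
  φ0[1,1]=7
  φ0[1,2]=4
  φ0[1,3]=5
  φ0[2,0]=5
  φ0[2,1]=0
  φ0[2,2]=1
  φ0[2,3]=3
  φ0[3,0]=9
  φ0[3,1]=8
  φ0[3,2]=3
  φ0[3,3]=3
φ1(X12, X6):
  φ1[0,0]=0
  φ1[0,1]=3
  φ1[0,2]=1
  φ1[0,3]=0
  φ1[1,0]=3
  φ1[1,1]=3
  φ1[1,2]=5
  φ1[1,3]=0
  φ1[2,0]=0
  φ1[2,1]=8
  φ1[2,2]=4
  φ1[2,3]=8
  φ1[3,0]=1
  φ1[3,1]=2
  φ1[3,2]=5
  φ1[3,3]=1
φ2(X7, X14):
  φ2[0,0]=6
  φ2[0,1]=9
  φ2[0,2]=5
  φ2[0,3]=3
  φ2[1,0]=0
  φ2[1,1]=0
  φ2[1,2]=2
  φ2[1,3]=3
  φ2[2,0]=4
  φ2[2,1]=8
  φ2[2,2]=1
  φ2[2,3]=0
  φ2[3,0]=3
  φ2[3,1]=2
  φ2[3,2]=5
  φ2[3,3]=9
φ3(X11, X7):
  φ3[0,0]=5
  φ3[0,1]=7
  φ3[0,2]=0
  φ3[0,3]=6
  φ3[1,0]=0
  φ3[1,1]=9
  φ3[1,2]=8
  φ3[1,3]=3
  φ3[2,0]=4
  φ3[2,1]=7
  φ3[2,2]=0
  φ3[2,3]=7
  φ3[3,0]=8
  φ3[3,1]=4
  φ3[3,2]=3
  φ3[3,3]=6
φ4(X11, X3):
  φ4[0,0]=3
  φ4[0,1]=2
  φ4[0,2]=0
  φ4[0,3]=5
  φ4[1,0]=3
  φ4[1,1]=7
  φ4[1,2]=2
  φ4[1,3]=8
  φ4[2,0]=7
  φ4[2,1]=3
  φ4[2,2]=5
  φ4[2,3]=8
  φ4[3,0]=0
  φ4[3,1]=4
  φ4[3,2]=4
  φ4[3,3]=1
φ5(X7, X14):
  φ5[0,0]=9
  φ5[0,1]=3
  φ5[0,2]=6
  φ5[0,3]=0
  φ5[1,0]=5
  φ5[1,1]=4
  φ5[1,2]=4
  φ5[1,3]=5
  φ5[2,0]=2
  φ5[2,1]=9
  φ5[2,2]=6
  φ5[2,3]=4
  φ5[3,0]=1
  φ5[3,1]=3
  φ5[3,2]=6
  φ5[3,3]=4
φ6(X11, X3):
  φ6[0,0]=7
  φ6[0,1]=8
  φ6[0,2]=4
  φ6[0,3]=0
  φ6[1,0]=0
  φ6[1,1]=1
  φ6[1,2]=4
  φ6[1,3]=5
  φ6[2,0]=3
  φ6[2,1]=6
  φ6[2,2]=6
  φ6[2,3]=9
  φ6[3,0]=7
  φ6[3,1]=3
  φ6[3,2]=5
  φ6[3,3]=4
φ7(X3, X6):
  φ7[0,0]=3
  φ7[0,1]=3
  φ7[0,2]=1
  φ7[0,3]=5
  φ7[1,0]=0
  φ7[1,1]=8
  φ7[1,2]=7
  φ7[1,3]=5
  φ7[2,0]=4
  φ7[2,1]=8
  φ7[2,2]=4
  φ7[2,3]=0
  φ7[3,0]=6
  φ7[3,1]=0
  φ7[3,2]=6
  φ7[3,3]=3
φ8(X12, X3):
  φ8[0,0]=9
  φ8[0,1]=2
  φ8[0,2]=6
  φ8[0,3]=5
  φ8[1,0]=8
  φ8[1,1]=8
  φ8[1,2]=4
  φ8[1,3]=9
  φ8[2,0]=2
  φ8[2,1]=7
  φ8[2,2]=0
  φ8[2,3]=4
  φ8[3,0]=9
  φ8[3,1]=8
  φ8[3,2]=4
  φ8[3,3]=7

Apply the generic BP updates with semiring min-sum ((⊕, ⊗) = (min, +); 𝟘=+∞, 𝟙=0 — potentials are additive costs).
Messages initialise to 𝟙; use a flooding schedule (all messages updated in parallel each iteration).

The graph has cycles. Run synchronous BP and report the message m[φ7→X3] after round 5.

init: all messages = 𝟙 over 4 values
r1 m[φ0→X12] = [1, 2, 0, 3]
r1 m[φ0→X14] = [2, 0, 1, 1]
r1 m[φ1→X12] = [0, 0, 0, 1]
r1 m[φ1→X6] = [0, 2, 1, 0]
r1 m[φ2→X7] = [3, 0, 0, 2]
r1 m[φ2→X14] = [0, 0, 1, 0]
r1 m[φ3→X11] = [0, 0, 0, 3]
r1 m[φ3→X7] = [0, 4, 0, 3]
r1 m[φ4→X11] = [0, 2, 3, 0]
r1 m[φ4→X3] = [0, 2, 0, 1]
r1 m[φ5→X7] = [0, 4, 2, 1]
r1 m[φ5→X14] = [1, 3, 4, 0]
r1 m[φ6→X11] = [0, 0, 3, 3]
r1 m[φ6→X3] = [0, 1, 4, 0]
r1 m[φ7→X3] = [1, 0, 0, 0]
r1 m[φ7→X6] = [0, 0, 1, 0]
r1 m[φ8→X12] = [2, 4, 0, 4]
r1 m[φ8→X3] = [2, 2, 0, 4]
r1 m[X12→φ0] = [0, 0, 0, 0]
r1 m[X12→φ1] = [0, 0, 0, 0]
r1 m[X12→φ8] = [0, 0, 0, 0]
r1 m[X11→φ3] = [0, 0, 0, 0]
r1 m[X11→φ4] = [0, 0, 0, 0]
r1 m[X11→φ6] = [0, 0, 0, 0]
r1 m[X7→φ2] = [0, 0, 0, 0]
r1 m[X7→φ3] = [0, 0, 0, 0]
r1 m[X7→φ5] = [0, 0, 0, 0]
r1 m[X3→φ4] = [0, 0, 0, 0]
r1 m[X3→φ6] = [0, 0, 0, 0]
r1 m[X3→φ7] = [0, 0, 0, 0]
r1 m[X3→φ8] = [0, 0, 0, 0]
r1 m[X6→φ1] = [0, 0, 0, 0]
r1 m[X6→φ7] = [0, 0, 0, 0]
r1 m[X14→φ0] = [0, 0, 0, 0]
r1 m[X14→φ2] = [0, 0, 0, 0]
r1 m[X14→φ5] = [0, 0, 0, 0]
r2 m[φ0→X12] = [1, 2, 0, 3]
r2 m[φ0→X14] = [2, 0, 1, 1]
r2 m[φ1→X12] = [0, 0, 0, 1]
r2 m[φ1→X6] = [0, 2, 1, 0]
r2 m[φ2→X7] = [3, 0, 0, 2]
r2 m[φ2→X14] = [0, 0, 1, 0]
r2 m[φ3→X11] = [0, 0, 0, 3]
r2 m[φ3→X7] = [0, 4, 0, 3]
r2 m[φ4→X11] = [0, 2, 3, 0]
r2 m[φ4→X3] = [0, 2, 0, 1]
r2 m[φ5→X7] = [0, 4, 2, 1]
r2 m[φ5→X14] = [1, 3, 4, 0]
r2 m[φ6→X11] = [0, 0, 3, 3]
r2 m[φ6→X3] = [0, 1, 4, 0]
r2 m[φ7→X3] = [1, 0, 0, 0]
r2 m[φ7→X6] = [0, 0, 1, 0]
r2 m[φ8→X12] = [2, 4, 0, 4]
r2 m[φ8→X3] = [2, 2, 0, 4]
r2 m[X12→φ0] = [2, 4, 0, 5]
r2 m[X12→φ1] = [3, 6, 0, 7]
r2 m[X12→φ8] = [1, 2, 0, 4]
r2 m[X11→φ3] = [0, 2, 6, 3]
r2 m[X11→φ4] = [0, 0, 3, 6]
r2 m[X11→φ6] = [0, 2, 3, 3]
r2 m[X7→φ2] = [0, 8, 2, 4]
r2 m[X7→φ3] = [3, 4, 2, 3]
r2 m[X7→φ5] = [3, 4, 0, 5]
r2 m[X3→φ4] = [3, 3, 4, 4]
r2 m[X3→φ6] = [3, 4, 0, 5]
r2 m[X3→φ7] = [2, 5, 4, 5]
r2 m[X3→φ8] = [1, 3, 4, 1]
r2 m[X6→φ1] = [0, 0, 1, 0]
r2 m[X6→φ7] = [0, 2, 1, 0]
r2 m[X14→φ0] = [1, 3, 5, 0]
r2 m[X14→φ2] = [3, 3, 5, 1]
r2 m[X14→φ5] = [2, 0, 2, 1]
r3 m[φ0→X12] = [1, 3, 3, 3]
r3 m[φ0→X14] = [5, 0, 1, 3]
r3 m[φ1→X12] = [0, 0, 0, 1]
r3 m[φ1→X6] = [0, 6, 4, 3]
r3 m[φ2→X7] = [4, 3, 1, 5]
r3 m[φ2→X14] = [6, 6, 3, 2]
r3 m[φ3→X11] = [2, 3, 2, 5]
r3 m[φ3→X7] = [2, 7, 0, 5]
r3 m[φ4→X11] = [4, 6, 6, 3]
r3 m[φ4→X3] = [3, 2, 0, 5]
r3 m[φ5→X7] = [1, 4, 4, 3]
r3 m[φ5→X14] = [2, 6, 6, 3]
r3 m[φ6→X11] = [4, 3, 6, 5]
r3 m[φ6→X3] = [2, 3, 4, 0]
r3 m[φ7→X3] = [2, 0, 0, 2]
r3 m[φ7→X6] = [5, 5, 3, 4]
r3 m[φ8→X12] = [5, 8, 3, 8]
r3 m[φ8→X3] = [2, 3, 0, 4]
r3 m[X12→φ0] = [2, 4, 0, 5]
r3 m[X12→φ1] = [3, 6, 0, 7]
r3 m[X12→φ8] = [1, 2, 0, 4]
r3 m[X11→φ3] = [0, 2, 6, 3]
r3 m[X11→φ4] = [0, 0, 3, 6]
r3 m[X11→φ6] = [0, 2, 3, 3]
r3 m[X7→φ2] = [0, 8, 2, 4]
r3 m[X7→φ3] = [3, 4, 2, 3]
r3 m[X7→φ5] = [3, 4, 0, 5]
r3 m[X3→φ4] = [3, 3, 4, 4]
r3 m[X3→φ6] = [3, 4, 0, 5]
r3 m[X3→φ7] = [2, 5, 4, 5]
r3 m[X3→φ8] = [1, 3, 4, 1]
r3 m[X6→φ1] = [0, 0, 1, 0]
r3 m[X6→φ7] = [0, 2, 1, 0]
r3 m[X14→φ0] = [1, 3, 5, 0]
r3 m[X14→φ2] = [3, 3, 5, 1]
r3 m[X14→φ5] = [2, 0, 2, 1]
r4 m[φ0→X12] = [1, 3, 3, 3]
r4 m[φ0→X14] = [5, 0, 1, 3]
r4 m[φ1→X12] = [0, 0, 0, 1]
r4 m[φ1→X6] = [0, 6, 4, 3]
r4 m[φ2→X7] = [4, 3, 1, 5]
r4 m[φ2→X14] = [6, 6, 3, 2]
r4 m[φ3→X11] = [2, 3, 2, 5]
r4 m[φ3→X7] = [2, 7, 0, 5]
r4 m[φ4→X11] = [4, 6, 6, 3]
r4 m[φ4→X3] = [3, 2, 0, 5]
r4 m[φ5→X7] = [1, 4, 4, 3]
r4 m[φ5→X14] = [2, 6, 6, 3]
r4 m[φ6→X11] = [4, 3, 6, 5]
r4 m[φ6→X3] = [2, 3, 4, 0]
r4 m[φ7→X3] = [2, 0, 0, 2]
r4 m[φ7→X6] = [5, 5, 3, 4]
r4 m[φ8→X12] = [5, 8, 3, 8]
r4 m[φ8→X3] = [2, 3, 0, 4]
r4 m[X12→φ0] = [5, 8, 3, 9]
r4 m[X12→φ1] = [6, 11, 6, 11]
r4 m[X12→φ8] = [1, 3, 3, 4]
r4 m[X11→φ3] = [8, 9, 12, 8]
r4 m[X11→φ4] = [6, 6, 8, 10]
r4 m[X11→φ6] = [6, 9, 8, 8]
r4 m[X7→φ2] = [3, 11, 4, 8]
r4 m[X7→φ3] = [5, 7, 5, 8]
r4 m[X7→φ5] = [6, 10, 1, 10]
r4 m[X3→φ4] = [6, 6, 4, 6]
r4 m[X3→φ6] = [7, 5, 0, 11]
r4 m[X3→φ7] = [7, 8, 4, 9]
r4 m[X3→φ8] = [7, 5, 4, 7]
r4 m[X6→φ1] = [5, 5, 3, 4]
r4 m[X6→φ7] = [0, 6, 4, 3]
r4 m[X14→φ0] = [8, 12, 9, 5]
r4 m[X14→φ2] = [7, 6, 7, 6]
r4 m[X14→φ5] = [11, 6, 4, 5]
r5 m[φ0→X12] = [6, 10, 8, 8]
r5 m[φ0→X14] = [8, 3, 4, 6]
r5 m[φ1→X12] = [4, 4, 5, 5]
r5 m[φ1→X6] = [6, 9, 7, 6]
r5 m[φ2→X7] = [9, 6, 6, 8]
r5 m[φ2→X14] = [8, 10, 5, 4]
r5 m[φ3→X11] = [5, 5, 5, 8]
r5 m[φ3→X7] = [9, 12, 8, 12]
r5 m[φ4→X11] = [4, 6, 9, 6]
r5 m[φ4→X3] = [9, 8, 6, 11]
r5 m[φ5→X7] = [5, 8, 9, 9]
r5 m[φ5→X14] = [3, 9, 7, 5]
r5 m[φ6→X11] = [4, 4, 6, 5]
r5 m[φ6→X3] = [9, 10, 10, 6]
r5 m[φ7→X3] = [3, 0, 3, 6]
r5 m[φ7→X6] = [8, 9, 8, 4]
r5 m[φ8→X12] = [7, 8, 4, 8]
r5 m[φ8→X3] = [5, 3, 3, 6]
r5 m[X12→φ0] = [5, 8, 3, 9]
r5 m[X12→φ1] = [6, 11, 6, 11]
r5 m[X12→φ8] = [1, 3, 3, 4]
r5 m[X11→φ3] = [8, 9, 12, 8]
r5 m[X11→φ4] = [6, 6, 8, 10]
r5 m[X11→φ6] = [6, 9, 8, 8]
r5 m[X7→φ2] = [3, 11, 4, 8]
r5 m[X7→φ3] = [5, 7, 5, 8]
r5 m[X7→φ5] = [6, 10, 1, 10]
r5 m[X3→φ4] = [6, 6, 4, 6]
r5 m[X3→φ6] = [7, 5, 0, 11]
r5 m[X3→φ7] = [7, 8, 4, 9]
r5 m[X3→φ8] = [7, 5, 4, 7]
r5 m[X6→φ1] = [5, 5, 3, 4]
r5 m[X6→φ7] = [0, 6, 4, 3]
r5 m[X14→φ0] = [8, 12, 9, 5]
r5 m[X14→φ2] = [7, 6, 7, 6]
r5 m[X14→φ5] = [11, 6, 4, 5]

message @ round 5 = [3, 0, 3, 6]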